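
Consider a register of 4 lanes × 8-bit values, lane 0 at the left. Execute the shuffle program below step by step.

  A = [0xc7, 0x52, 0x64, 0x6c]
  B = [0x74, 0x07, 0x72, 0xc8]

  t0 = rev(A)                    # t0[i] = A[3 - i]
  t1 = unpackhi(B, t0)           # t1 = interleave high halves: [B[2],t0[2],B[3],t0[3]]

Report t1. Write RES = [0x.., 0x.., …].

RES = [ 0x72  0x52  0xc8  0xc7 ]

  t0: 6c 64 52 c7
  t1: 72 52 c8 c7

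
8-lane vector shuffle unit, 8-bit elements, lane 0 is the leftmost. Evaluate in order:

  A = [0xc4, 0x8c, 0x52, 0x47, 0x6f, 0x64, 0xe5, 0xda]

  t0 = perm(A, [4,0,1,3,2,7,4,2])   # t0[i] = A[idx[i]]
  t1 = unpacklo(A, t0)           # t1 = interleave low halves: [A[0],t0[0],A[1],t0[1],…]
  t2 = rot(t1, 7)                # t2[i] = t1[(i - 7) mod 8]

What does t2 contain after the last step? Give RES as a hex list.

→ t0 |6f|c4|8c|47|52|da|6f|52|
→ t1 |c4|6f|8c|c4|52|8c|47|47|
→ t2 |6f|8c|c4|52|8c|47|47|c4|

RES = [0x6f, 0x8c, 0xc4, 0x52, 0x8c, 0x47, 0x47, 0xc4]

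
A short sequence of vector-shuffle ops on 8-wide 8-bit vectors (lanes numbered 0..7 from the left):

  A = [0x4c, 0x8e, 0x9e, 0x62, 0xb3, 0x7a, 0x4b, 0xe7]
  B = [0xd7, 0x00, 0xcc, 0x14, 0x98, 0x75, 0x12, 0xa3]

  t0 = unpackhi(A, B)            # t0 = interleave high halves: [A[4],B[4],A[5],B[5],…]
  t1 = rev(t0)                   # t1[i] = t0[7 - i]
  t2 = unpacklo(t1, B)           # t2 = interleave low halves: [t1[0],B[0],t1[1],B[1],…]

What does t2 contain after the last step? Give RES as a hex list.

RES = [0xa3, 0xd7, 0xe7, 0x00, 0x12, 0xcc, 0x4b, 0x14]

t0 = [0xb3, 0x98, 0x7a, 0x75, 0x4b, 0x12, 0xe7, 0xa3]
t1 = [0xa3, 0xe7, 0x12, 0x4b, 0x75, 0x7a, 0x98, 0xb3]
t2 = [0xa3, 0xd7, 0xe7, 0x00, 0x12, 0xcc, 0x4b, 0x14]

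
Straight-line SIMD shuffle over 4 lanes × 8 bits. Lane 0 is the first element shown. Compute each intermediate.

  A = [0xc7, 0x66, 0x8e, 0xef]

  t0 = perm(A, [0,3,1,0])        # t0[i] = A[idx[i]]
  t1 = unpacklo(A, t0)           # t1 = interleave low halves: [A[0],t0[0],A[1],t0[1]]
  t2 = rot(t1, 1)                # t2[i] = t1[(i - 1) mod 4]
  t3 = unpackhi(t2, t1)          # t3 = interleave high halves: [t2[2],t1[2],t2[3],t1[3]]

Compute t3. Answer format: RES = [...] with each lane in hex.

RES = [0xc7, 0x66, 0x66, 0xef]

t0 = [0xc7, 0xef, 0x66, 0xc7]
t1 = [0xc7, 0xc7, 0x66, 0xef]
t2 = [0xef, 0xc7, 0xc7, 0x66]
t3 = [0xc7, 0x66, 0x66, 0xef]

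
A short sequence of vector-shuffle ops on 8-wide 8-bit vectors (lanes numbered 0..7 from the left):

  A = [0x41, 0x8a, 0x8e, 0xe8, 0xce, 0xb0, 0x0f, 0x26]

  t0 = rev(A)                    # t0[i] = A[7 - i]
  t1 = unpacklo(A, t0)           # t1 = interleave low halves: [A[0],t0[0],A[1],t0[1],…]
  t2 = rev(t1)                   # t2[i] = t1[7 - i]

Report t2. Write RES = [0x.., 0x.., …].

→ t0 |26|0f|b0|ce|e8|8e|8a|41|
→ t1 |41|26|8a|0f|8e|b0|e8|ce|
→ t2 |ce|e8|b0|8e|0f|8a|26|41|

RES = [ 0xce  0xe8  0xb0  0x8e  0x0f  0x8a  0x26  0x41 ]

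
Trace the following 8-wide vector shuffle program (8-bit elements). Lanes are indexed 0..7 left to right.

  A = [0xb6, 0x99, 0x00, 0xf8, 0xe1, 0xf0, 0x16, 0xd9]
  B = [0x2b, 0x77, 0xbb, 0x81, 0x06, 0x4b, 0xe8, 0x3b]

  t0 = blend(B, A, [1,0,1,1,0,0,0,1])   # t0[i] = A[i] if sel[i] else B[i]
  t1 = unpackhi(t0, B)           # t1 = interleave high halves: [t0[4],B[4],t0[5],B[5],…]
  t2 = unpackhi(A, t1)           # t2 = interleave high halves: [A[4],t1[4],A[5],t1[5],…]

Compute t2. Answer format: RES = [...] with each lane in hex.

RES = [ 0xe1  0xe8  0xf0  0xe8  0x16  0xd9  0xd9  0x3b ]

→ t0 |b6|77|00|f8|06|4b|e8|d9|
→ t1 |06|06|4b|4b|e8|e8|d9|3b|
→ t2 |e1|e8|f0|e8|16|d9|d9|3b|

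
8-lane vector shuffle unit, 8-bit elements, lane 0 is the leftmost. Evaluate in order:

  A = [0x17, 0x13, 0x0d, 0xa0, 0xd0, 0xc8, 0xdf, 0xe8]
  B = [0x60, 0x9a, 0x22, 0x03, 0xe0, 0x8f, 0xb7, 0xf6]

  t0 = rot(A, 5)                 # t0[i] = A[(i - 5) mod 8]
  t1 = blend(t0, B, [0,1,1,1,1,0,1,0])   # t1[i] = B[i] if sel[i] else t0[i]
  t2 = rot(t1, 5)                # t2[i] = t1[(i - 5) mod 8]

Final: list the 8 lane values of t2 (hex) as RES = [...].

RES = [0x03, 0xe0, 0x17, 0xb7, 0x0d, 0xa0, 0x9a, 0x22]

→ t0 |a0|d0|c8|df|e8|17|13|0d|
→ t1 |a0|9a|22|03|e0|17|b7|0d|
→ t2 |03|e0|17|b7|0d|a0|9a|22|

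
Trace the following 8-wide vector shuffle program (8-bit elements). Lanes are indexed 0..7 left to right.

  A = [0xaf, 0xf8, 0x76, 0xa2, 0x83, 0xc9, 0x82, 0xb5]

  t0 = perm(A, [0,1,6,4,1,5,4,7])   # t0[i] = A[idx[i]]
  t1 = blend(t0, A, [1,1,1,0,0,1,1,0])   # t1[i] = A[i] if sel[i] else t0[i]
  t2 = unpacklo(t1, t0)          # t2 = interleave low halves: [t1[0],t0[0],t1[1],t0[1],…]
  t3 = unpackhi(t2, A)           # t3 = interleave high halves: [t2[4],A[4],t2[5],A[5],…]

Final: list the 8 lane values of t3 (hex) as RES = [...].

RES = [0x76, 0x83, 0x82, 0xc9, 0x83, 0x82, 0x83, 0xb5]

  t0: af f8 82 83 f8 c9 83 b5
  t1: af f8 76 83 f8 c9 82 b5
  t2: af af f8 f8 76 82 83 83
  t3: 76 83 82 c9 83 82 83 b5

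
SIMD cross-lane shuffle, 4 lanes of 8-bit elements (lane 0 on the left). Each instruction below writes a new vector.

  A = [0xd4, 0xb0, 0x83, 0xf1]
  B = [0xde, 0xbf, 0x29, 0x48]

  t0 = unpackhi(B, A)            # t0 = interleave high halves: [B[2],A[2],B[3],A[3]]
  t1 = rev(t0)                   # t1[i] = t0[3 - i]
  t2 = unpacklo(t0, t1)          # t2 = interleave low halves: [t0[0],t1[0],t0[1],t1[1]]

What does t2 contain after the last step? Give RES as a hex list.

t0 = [0x29, 0x83, 0x48, 0xf1]
t1 = [0xf1, 0x48, 0x83, 0x29]
t2 = [0x29, 0xf1, 0x83, 0x48]

RES = [ 0x29  0xf1  0x83  0x48 ]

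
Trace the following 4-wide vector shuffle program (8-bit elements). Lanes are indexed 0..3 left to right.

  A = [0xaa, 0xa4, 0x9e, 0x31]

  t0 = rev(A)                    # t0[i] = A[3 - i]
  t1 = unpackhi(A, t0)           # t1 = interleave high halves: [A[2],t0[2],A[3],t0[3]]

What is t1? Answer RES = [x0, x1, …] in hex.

RES = [0x9e, 0xa4, 0x31, 0xaa]

t0 = [0x31, 0x9e, 0xa4, 0xaa]
t1 = [0x9e, 0xa4, 0x31, 0xaa]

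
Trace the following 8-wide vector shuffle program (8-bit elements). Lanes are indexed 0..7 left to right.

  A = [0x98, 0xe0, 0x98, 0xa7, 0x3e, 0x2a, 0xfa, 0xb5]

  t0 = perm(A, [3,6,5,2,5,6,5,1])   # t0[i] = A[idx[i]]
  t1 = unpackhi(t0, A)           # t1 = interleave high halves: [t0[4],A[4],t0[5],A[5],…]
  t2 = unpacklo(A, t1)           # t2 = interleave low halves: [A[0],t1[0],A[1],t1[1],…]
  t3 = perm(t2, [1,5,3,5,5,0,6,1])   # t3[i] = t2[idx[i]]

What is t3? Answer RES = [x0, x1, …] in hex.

t0 = [0xa7, 0xfa, 0x2a, 0x98, 0x2a, 0xfa, 0x2a, 0xe0]
t1 = [0x2a, 0x3e, 0xfa, 0x2a, 0x2a, 0xfa, 0xe0, 0xb5]
t2 = [0x98, 0x2a, 0xe0, 0x3e, 0x98, 0xfa, 0xa7, 0x2a]
t3 = [0x2a, 0xfa, 0x3e, 0xfa, 0xfa, 0x98, 0xa7, 0x2a]

RES = [0x2a, 0xfa, 0x3e, 0xfa, 0xfa, 0x98, 0xa7, 0x2a]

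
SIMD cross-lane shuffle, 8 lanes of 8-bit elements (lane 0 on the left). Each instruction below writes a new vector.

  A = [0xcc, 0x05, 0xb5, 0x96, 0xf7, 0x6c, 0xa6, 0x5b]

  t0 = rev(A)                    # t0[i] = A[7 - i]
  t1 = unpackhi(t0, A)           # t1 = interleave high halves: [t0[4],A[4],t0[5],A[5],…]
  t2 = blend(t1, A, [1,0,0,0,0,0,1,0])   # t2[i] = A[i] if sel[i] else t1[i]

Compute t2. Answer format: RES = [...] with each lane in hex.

RES = [ 0xcc  0xf7  0xb5  0x6c  0x05  0xa6  0xa6  0x5b ]

t0 = [0x5b, 0xa6, 0x6c, 0xf7, 0x96, 0xb5, 0x05, 0xcc]
t1 = [0x96, 0xf7, 0xb5, 0x6c, 0x05, 0xa6, 0xcc, 0x5b]
t2 = [0xcc, 0xf7, 0xb5, 0x6c, 0x05, 0xa6, 0xa6, 0x5b]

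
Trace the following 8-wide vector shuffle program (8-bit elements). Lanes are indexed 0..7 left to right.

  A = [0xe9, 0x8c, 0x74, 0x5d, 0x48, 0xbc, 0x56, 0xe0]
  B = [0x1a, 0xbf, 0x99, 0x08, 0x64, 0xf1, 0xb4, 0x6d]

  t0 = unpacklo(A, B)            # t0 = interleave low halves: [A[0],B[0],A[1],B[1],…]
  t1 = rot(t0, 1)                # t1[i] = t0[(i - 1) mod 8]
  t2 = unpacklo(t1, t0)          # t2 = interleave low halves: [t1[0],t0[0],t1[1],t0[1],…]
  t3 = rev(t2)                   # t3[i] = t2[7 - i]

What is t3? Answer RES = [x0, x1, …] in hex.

  t0: e9 1a 8c bf 74 99 5d 08
  t1: 08 e9 1a 8c bf 74 99 5d
  t2: 08 e9 e9 1a 1a 8c 8c bf
  t3: bf 8c 8c 1a 1a e9 e9 08

RES = [ 0xbf  0x8c  0x8c  0x1a  0x1a  0xe9  0xe9  0x08 ]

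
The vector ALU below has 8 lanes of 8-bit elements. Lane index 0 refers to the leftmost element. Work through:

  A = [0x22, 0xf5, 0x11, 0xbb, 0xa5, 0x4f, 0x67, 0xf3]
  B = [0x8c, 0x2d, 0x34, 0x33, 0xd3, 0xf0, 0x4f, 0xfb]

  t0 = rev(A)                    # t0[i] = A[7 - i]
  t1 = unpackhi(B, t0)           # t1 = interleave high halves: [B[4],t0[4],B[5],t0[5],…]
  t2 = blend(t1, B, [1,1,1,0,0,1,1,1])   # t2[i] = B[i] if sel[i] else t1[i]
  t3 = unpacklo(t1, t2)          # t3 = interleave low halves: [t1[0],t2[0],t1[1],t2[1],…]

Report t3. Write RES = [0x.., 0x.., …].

  t0: f3 67 4f a5 bb 11 f5 22
  t1: d3 bb f0 11 4f f5 fb 22
  t2: 8c 2d 34 11 4f f0 4f fb
  t3: d3 8c bb 2d f0 34 11 11

RES = [0xd3, 0x8c, 0xbb, 0x2d, 0xf0, 0x34, 0x11, 0x11]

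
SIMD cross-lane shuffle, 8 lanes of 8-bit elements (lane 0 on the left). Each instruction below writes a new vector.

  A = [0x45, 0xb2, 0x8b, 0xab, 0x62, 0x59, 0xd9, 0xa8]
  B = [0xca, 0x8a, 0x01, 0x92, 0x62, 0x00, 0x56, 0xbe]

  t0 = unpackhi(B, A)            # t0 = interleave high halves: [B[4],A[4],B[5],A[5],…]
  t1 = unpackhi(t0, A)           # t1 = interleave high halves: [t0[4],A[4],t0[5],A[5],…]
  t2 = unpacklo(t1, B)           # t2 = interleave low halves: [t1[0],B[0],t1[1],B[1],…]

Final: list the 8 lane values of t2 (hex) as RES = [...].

t0 = [0x62, 0x62, 0x00, 0x59, 0x56, 0xd9, 0xbe, 0xa8]
t1 = [0x56, 0x62, 0xd9, 0x59, 0xbe, 0xd9, 0xa8, 0xa8]
t2 = [0x56, 0xca, 0x62, 0x8a, 0xd9, 0x01, 0x59, 0x92]

RES = [ 0x56  0xca  0x62  0x8a  0xd9  0x01  0x59  0x92 ]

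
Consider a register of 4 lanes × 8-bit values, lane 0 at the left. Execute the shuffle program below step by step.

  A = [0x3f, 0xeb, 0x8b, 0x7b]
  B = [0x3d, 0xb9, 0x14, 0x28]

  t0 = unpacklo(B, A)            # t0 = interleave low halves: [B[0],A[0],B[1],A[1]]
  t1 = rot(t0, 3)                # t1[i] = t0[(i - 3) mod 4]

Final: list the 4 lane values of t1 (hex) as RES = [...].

  t0: 3d 3f b9 eb
  t1: 3f b9 eb 3d

RES = [ 0x3f  0xb9  0xeb  0x3d ]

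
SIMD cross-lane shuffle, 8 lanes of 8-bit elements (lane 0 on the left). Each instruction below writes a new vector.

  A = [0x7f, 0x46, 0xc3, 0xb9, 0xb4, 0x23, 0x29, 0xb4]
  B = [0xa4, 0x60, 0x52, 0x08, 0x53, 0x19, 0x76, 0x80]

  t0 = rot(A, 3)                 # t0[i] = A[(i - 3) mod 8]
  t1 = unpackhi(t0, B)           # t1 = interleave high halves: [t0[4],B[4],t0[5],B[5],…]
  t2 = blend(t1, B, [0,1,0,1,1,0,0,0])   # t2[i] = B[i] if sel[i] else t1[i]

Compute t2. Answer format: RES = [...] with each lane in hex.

RES = [ 0x46  0x60  0xc3  0x08  0x53  0x76  0xb4  0x80 ]

t0 = [0x23, 0x29, 0xb4, 0x7f, 0x46, 0xc3, 0xb9, 0xb4]
t1 = [0x46, 0x53, 0xc3, 0x19, 0xb9, 0x76, 0xb4, 0x80]
t2 = [0x46, 0x60, 0xc3, 0x08, 0x53, 0x76, 0xb4, 0x80]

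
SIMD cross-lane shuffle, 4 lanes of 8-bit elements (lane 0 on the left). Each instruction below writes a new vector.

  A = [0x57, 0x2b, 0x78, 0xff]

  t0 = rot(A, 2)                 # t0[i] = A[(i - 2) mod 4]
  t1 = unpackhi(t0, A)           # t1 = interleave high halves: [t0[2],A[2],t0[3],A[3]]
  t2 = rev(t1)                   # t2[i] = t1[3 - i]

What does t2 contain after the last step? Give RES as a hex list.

→ t0 |78|ff|57|2b|
→ t1 |57|78|2b|ff|
→ t2 |ff|2b|78|57|

RES = [ 0xff  0x2b  0x78  0x57 ]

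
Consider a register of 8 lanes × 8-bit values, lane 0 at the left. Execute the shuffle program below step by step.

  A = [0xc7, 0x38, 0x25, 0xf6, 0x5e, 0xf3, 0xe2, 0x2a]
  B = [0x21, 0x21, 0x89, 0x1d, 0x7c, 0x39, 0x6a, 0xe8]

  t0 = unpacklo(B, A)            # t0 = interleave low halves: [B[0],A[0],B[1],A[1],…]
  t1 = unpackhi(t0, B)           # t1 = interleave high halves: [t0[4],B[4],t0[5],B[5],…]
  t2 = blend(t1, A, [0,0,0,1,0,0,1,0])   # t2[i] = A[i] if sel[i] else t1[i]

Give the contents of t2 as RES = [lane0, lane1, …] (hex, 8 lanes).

  t0: 21 c7 21 38 89 25 1d f6
  t1: 89 7c 25 39 1d 6a f6 e8
  t2: 89 7c 25 f6 1d 6a e2 e8

RES = [0x89, 0x7c, 0x25, 0xf6, 0x1d, 0x6a, 0xe2, 0xe8]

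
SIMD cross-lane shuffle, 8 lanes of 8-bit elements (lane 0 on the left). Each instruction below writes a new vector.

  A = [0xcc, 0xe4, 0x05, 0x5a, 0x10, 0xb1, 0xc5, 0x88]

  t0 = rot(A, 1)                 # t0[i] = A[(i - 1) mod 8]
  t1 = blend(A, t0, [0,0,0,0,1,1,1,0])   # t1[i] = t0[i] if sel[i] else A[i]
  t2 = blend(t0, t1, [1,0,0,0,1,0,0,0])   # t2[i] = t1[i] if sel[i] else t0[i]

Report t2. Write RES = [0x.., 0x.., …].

RES = [0xcc, 0xcc, 0xe4, 0x05, 0x5a, 0x10, 0xb1, 0xc5]

  t0: 88 cc e4 05 5a 10 b1 c5
  t1: cc e4 05 5a 5a 10 b1 88
  t2: cc cc e4 05 5a 10 b1 c5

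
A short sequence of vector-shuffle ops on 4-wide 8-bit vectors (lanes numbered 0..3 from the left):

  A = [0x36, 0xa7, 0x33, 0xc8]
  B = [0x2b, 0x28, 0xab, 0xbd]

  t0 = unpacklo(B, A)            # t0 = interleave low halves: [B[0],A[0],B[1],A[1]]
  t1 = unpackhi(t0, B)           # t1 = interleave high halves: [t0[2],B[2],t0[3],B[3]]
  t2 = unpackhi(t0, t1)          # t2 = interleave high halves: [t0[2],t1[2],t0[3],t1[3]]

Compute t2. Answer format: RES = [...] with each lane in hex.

RES = [ 0x28  0xa7  0xa7  0xbd ]

→ t0 |2b|36|28|a7|
→ t1 |28|ab|a7|bd|
→ t2 |28|a7|a7|bd|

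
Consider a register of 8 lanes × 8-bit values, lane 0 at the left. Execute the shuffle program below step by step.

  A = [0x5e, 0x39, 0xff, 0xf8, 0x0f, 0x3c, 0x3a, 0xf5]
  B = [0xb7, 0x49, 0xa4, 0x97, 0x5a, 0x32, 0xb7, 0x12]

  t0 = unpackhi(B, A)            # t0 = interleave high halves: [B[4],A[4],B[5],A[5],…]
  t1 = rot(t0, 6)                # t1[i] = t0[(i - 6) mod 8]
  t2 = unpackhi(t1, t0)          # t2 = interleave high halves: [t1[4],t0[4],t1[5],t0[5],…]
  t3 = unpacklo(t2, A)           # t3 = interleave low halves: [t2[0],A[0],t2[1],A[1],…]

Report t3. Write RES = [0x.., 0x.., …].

  t0: 5a 0f 32 3c b7 3a 12 f5
  t1: 32 3c b7 3a 12 f5 5a 0f
  t2: 12 b7 f5 3a 5a 12 0f f5
  t3: 12 5e b7 39 f5 ff 3a f8

RES = [0x12, 0x5e, 0xb7, 0x39, 0xf5, 0xff, 0x3a, 0xf8]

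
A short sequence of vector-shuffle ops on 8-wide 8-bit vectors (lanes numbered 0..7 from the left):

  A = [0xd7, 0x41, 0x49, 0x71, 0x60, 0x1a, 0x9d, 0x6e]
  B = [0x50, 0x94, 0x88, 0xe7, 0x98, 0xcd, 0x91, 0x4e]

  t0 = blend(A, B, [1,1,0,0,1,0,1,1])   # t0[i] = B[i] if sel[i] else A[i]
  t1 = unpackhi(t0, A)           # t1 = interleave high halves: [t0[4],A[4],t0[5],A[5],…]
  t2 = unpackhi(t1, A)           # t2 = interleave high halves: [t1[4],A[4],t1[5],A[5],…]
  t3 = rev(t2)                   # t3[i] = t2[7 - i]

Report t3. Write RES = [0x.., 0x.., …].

  t0: 50 94 49 71 98 1a 91 4e
  t1: 98 60 1a 1a 91 9d 4e 6e
  t2: 91 60 9d 1a 4e 9d 6e 6e
  t3: 6e 6e 9d 4e 1a 9d 60 91

RES = [ 0x6e  0x6e  0x9d  0x4e  0x1a  0x9d  0x60  0x91 ]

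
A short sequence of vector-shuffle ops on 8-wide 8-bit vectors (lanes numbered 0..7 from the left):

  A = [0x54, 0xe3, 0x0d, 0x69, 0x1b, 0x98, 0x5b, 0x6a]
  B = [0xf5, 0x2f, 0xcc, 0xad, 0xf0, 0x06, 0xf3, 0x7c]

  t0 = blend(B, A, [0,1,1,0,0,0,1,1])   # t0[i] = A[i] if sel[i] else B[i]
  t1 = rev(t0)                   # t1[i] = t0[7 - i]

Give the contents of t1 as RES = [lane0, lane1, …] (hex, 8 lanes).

RES = [ 0x6a  0x5b  0x06  0xf0  0xad  0x0d  0xe3  0xf5 ]

→ t0 |f5|e3|0d|ad|f0|06|5b|6a|
→ t1 |6a|5b|06|f0|ad|0d|e3|f5|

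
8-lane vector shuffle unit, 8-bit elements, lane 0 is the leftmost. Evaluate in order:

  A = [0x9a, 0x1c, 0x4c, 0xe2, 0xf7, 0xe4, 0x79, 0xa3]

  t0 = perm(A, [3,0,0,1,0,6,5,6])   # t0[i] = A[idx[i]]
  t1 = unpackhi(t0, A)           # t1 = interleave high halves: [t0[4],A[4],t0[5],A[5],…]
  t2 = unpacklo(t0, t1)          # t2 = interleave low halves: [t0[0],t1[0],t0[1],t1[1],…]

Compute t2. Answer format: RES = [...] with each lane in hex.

→ t0 |e2|9a|9a|1c|9a|79|e4|79|
→ t1 |9a|f7|79|e4|e4|79|79|a3|
→ t2 |e2|9a|9a|f7|9a|79|1c|e4|

RES = [ 0xe2  0x9a  0x9a  0xf7  0x9a  0x79  0x1c  0xe4 ]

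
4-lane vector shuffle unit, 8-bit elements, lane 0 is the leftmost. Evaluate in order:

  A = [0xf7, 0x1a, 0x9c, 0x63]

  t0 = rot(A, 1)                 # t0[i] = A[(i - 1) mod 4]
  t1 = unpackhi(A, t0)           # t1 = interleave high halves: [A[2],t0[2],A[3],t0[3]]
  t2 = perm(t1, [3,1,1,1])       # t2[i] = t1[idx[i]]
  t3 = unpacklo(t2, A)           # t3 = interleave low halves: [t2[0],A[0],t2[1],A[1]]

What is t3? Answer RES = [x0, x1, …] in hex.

  t0: 63 f7 1a 9c
  t1: 9c 1a 63 9c
  t2: 9c 1a 1a 1a
  t3: 9c f7 1a 1a

RES = [0x9c, 0xf7, 0x1a, 0x1a]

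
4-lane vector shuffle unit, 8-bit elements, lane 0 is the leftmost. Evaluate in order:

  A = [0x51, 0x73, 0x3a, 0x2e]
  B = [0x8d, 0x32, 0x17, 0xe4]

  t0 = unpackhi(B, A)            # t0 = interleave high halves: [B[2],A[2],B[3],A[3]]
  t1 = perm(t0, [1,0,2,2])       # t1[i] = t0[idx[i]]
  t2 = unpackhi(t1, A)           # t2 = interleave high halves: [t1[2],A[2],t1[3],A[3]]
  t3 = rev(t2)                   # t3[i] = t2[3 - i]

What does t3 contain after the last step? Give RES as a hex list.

RES = [0x2e, 0xe4, 0x3a, 0xe4]

t0 = [0x17, 0x3a, 0xe4, 0x2e]
t1 = [0x3a, 0x17, 0xe4, 0xe4]
t2 = [0xe4, 0x3a, 0xe4, 0x2e]
t3 = [0x2e, 0xe4, 0x3a, 0xe4]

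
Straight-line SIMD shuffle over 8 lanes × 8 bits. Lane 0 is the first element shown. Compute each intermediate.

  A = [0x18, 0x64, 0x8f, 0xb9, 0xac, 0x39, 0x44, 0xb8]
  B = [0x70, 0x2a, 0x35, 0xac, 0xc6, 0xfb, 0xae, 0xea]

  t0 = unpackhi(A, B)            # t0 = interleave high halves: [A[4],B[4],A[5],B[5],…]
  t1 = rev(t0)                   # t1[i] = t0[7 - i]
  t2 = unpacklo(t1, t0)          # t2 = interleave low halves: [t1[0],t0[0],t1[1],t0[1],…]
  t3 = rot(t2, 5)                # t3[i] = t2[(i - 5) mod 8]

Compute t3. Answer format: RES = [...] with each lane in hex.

RES = [0xc6, 0xae, 0x39, 0x44, 0xfb, 0xea, 0xac, 0xb8]

t0 = [0xac, 0xc6, 0x39, 0xfb, 0x44, 0xae, 0xb8, 0xea]
t1 = [0xea, 0xb8, 0xae, 0x44, 0xfb, 0x39, 0xc6, 0xac]
t2 = [0xea, 0xac, 0xb8, 0xc6, 0xae, 0x39, 0x44, 0xfb]
t3 = [0xc6, 0xae, 0x39, 0x44, 0xfb, 0xea, 0xac, 0xb8]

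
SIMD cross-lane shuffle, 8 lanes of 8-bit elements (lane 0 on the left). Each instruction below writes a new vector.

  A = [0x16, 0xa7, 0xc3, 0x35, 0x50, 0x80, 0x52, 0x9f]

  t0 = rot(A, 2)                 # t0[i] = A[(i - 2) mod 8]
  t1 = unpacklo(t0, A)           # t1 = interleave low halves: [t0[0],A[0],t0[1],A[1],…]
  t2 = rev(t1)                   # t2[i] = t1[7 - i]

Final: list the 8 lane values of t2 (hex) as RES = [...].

RES = [ 0x35  0xa7  0xc3  0x16  0xa7  0x9f  0x16  0x52 ]

t0 = [0x52, 0x9f, 0x16, 0xa7, 0xc3, 0x35, 0x50, 0x80]
t1 = [0x52, 0x16, 0x9f, 0xa7, 0x16, 0xc3, 0xa7, 0x35]
t2 = [0x35, 0xa7, 0xc3, 0x16, 0xa7, 0x9f, 0x16, 0x52]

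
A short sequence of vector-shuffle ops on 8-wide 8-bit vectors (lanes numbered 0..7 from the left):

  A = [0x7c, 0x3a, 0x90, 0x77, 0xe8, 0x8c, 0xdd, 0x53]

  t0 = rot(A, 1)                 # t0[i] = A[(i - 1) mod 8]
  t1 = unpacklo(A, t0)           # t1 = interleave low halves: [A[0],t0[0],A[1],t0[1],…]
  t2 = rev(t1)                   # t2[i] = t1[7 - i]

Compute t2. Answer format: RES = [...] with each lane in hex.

RES = [ 0x90  0x77  0x3a  0x90  0x7c  0x3a  0x53  0x7c ]

t0 = [0x53, 0x7c, 0x3a, 0x90, 0x77, 0xe8, 0x8c, 0xdd]
t1 = [0x7c, 0x53, 0x3a, 0x7c, 0x90, 0x3a, 0x77, 0x90]
t2 = [0x90, 0x77, 0x3a, 0x90, 0x7c, 0x3a, 0x53, 0x7c]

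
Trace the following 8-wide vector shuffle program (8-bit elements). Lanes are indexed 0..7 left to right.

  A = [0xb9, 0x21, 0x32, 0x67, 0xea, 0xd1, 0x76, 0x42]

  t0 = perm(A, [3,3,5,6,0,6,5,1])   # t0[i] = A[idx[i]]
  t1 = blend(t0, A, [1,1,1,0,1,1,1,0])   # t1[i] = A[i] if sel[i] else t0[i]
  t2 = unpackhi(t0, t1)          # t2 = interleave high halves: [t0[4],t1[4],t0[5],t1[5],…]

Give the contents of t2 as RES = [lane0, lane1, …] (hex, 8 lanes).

RES = [0xb9, 0xea, 0x76, 0xd1, 0xd1, 0x76, 0x21, 0x21]

t0 = [0x67, 0x67, 0xd1, 0x76, 0xb9, 0x76, 0xd1, 0x21]
t1 = [0xb9, 0x21, 0x32, 0x76, 0xea, 0xd1, 0x76, 0x21]
t2 = [0xb9, 0xea, 0x76, 0xd1, 0xd1, 0x76, 0x21, 0x21]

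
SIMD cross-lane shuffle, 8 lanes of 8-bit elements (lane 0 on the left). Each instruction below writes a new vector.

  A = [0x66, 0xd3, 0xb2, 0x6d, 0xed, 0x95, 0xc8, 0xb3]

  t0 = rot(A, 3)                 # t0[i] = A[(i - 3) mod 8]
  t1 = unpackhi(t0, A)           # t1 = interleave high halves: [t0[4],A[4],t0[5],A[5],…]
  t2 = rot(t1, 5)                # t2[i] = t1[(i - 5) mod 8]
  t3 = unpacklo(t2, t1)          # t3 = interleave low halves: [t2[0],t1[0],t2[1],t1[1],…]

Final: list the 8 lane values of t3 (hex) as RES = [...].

RES = [0x95, 0xd3, 0x6d, 0xed, 0xc8, 0xb2, 0xed, 0x95]

  t0: 95 c8 b3 66 d3 b2 6d ed
  t1: d3 ed b2 95 6d c8 ed b3
  t2: 95 6d c8 ed b3 d3 ed b2
  t3: 95 d3 6d ed c8 b2 ed 95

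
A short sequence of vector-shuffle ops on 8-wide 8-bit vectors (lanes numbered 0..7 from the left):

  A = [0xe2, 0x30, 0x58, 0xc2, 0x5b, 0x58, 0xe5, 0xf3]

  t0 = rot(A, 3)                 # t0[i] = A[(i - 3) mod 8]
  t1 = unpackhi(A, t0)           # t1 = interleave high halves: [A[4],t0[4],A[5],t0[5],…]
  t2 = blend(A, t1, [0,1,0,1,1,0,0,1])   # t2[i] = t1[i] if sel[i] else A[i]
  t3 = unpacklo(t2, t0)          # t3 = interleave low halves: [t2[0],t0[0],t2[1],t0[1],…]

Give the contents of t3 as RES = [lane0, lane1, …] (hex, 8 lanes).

t0 = [0x58, 0xe5, 0xf3, 0xe2, 0x30, 0x58, 0xc2, 0x5b]
t1 = [0x5b, 0x30, 0x58, 0x58, 0xe5, 0xc2, 0xf3, 0x5b]
t2 = [0xe2, 0x30, 0x58, 0x58, 0xe5, 0x58, 0xe5, 0x5b]
t3 = [0xe2, 0x58, 0x30, 0xe5, 0x58, 0xf3, 0x58, 0xe2]

RES = [0xe2, 0x58, 0x30, 0xe5, 0x58, 0xf3, 0x58, 0xe2]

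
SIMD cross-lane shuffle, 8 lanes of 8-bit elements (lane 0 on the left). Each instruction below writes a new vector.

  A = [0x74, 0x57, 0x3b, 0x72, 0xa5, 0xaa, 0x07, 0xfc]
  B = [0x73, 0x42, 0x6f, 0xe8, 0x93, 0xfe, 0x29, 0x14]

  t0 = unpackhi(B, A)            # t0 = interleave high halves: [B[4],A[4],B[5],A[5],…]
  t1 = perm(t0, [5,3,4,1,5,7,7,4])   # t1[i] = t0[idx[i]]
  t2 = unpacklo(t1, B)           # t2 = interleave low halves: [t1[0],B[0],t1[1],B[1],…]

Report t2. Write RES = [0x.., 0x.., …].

RES = [0x07, 0x73, 0xaa, 0x42, 0x29, 0x6f, 0xa5, 0xe8]

t0 = [0x93, 0xa5, 0xfe, 0xaa, 0x29, 0x07, 0x14, 0xfc]
t1 = [0x07, 0xaa, 0x29, 0xa5, 0x07, 0xfc, 0xfc, 0x29]
t2 = [0x07, 0x73, 0xaa, 0x42, 0x29, 0x6f, 0xa5, 0xe8]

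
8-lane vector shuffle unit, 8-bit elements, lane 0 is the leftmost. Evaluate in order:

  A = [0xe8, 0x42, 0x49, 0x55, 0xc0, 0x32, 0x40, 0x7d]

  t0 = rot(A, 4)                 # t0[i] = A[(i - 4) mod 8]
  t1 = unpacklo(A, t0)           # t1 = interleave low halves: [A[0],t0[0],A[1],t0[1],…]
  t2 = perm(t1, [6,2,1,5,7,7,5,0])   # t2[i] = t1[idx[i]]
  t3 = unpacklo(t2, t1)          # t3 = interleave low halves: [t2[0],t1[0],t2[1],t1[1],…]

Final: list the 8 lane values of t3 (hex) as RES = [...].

RES = [0x55, 0xe8, 0x42, 0xc0, 0xc0, 0x42, 0x40, 0x32]

→ t0 |c0|32|40|7d|e8|42|49|55|
→ t1 |e8|c0|42|32|49|40|55|7d|
→ t2 |55|42|c0|40|7d|7d|40|e8|
→ t3 |55|e8|42|c0|c0|42|40|32|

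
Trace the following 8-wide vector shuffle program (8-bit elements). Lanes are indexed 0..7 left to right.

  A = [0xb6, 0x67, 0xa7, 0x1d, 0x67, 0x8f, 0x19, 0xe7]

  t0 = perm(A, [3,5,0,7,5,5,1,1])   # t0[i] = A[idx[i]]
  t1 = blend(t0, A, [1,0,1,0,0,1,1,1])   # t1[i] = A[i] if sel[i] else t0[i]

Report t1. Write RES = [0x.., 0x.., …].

RES = [ 0xb6  0x8f  0xa7  0xe7  0x8f  0x8f  0x19  0xe7 ]

→ t0 |1d|8f|b6|e7|8f|8f|67|67|
→ t1 |b6|8f|a7|e7|8f|8f|19|e7|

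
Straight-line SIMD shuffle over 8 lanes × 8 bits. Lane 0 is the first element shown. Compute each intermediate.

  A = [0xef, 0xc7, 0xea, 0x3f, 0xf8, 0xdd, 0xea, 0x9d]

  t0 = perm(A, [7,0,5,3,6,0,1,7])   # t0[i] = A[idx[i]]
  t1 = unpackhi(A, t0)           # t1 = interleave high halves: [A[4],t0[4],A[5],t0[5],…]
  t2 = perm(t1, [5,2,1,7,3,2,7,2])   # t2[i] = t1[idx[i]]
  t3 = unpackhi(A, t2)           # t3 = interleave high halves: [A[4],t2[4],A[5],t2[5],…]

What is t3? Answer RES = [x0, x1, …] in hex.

  t0: 9d ef dd 3f ea ef c7 9d
  t1: f8 ea dd ef ea c7 9d 9d
  t2: c7 dd ea 9d ef dd 9d dd
  t3: f8 ef dd dd ea 9d 9d dd

RES = [ 0xf8  0xef  0xdd  0xdd  0xea  0x9d  0x9d  0xdd ]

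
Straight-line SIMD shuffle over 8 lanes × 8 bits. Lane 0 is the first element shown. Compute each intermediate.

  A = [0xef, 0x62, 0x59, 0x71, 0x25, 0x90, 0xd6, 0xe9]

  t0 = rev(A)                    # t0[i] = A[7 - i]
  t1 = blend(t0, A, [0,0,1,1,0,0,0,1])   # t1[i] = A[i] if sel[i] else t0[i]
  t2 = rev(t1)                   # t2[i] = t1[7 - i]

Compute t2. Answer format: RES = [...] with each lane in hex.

RES = [0xe9, 0x62, 0x59, 0x71, 0x71, 0x59, 0xd6, 0xe9]

→ t0 |e9|d6|90|25|71|59|62|ef|
→ t1 |e9|d6|59|71|71|59|62|e9|
→ t2 |e9|62|59|71|71|59|d6|e9|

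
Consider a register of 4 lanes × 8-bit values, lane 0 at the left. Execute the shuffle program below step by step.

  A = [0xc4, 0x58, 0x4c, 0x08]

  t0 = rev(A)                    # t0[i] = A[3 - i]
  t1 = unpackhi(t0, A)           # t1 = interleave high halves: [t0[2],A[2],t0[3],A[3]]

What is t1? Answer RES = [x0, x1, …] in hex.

RES = [ 0x58  0x4c  0xc4  0x08 ]

t0 = [0x08, 0x4c, 0x58, 0xc4]
t1 = [0x58, 0x4c, 0xc4, 0x08]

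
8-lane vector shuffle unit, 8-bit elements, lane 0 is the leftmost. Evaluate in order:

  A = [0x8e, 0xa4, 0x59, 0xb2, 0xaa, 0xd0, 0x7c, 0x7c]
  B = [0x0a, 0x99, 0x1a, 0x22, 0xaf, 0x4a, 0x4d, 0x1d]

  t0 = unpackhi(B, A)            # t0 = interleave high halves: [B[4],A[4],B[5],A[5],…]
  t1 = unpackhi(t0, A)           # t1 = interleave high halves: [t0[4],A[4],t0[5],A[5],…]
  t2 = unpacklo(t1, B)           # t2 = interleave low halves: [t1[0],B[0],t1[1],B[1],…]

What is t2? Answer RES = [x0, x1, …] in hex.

RES = [0x4d, 0x0a, 0xaa, 0x99, 0x7c, 0x1a, 0xd0, 0x22]

→ t0 |af|aa|4a|d0|4d|7c|1d|7c|
→ t1 |4d|aa|7c|d0|1d|7c|7c|7c|
→ t2 |4d|0a|aa|99|7c|1a|d0|22|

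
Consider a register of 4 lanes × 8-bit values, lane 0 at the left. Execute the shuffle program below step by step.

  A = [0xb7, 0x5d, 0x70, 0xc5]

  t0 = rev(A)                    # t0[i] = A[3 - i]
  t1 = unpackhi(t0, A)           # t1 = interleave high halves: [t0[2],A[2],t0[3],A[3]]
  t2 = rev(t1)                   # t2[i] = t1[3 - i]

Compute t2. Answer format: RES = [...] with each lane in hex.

t0 = [0xc5, 0x70, 0x5d, 0xb7]
t1 = [0x5d, 0x70, 0xb7, 0xc5]
t2 = [0xc5, 0xb7, 0x70, 0x5d]

RES = [ 0xc5  0xb7  0x70  0x5d ]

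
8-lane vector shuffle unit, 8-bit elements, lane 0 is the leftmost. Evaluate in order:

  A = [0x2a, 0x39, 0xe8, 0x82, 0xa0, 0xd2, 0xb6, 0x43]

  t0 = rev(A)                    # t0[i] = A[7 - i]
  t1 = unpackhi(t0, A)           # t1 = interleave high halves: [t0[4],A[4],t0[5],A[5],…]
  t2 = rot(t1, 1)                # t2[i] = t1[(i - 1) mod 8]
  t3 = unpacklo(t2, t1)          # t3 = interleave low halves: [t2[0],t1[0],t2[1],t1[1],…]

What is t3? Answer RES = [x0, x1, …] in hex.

RES = [ 0x43  0x82  0x82  0xa0  0xa0  0xe8  0xe8  0xd2 ]

t0 = [0x43, 0xb6, 0xd2, 0xa0, 0x82, 0xe8, 0x39, 0x2a]
t1 = [0x82, 0xa0, 0xe8, 0xd2, 0x39, 0xb6, 0x2a, 0x43]
t2 = [0x43, 0x82, 0xa0, 0xe8, 0xd2, 0x39, 0xb6, 0x2a]
t3 = [0x43, 0x82, 0x82, 0xa0, 0xa0, 0xe8, 0xe8, 0xd2]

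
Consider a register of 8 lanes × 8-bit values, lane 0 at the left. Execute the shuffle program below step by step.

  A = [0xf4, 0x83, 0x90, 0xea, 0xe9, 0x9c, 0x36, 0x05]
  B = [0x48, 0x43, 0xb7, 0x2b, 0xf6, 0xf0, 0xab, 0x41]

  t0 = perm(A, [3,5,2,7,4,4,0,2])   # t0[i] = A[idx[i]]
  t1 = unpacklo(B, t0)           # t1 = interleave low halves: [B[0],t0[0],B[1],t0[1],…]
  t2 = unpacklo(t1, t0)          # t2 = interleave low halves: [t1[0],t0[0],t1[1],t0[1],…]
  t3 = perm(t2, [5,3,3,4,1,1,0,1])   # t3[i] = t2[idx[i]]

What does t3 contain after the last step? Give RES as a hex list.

→ t0 |ea|9c|90|05|e9|e9|f4|90|
→ t1 |48|ea|43|9c|b7|90|2b|05|
→ t2 |48|ea|ea|9c|43|90|9c|05|
→ t3 |90|9c|9c|43|ea|ea|48|ea|

RES = [0x90, 0x9c, 0x9c, 0x43, 0xea, 0xea, 0x48, 0xea]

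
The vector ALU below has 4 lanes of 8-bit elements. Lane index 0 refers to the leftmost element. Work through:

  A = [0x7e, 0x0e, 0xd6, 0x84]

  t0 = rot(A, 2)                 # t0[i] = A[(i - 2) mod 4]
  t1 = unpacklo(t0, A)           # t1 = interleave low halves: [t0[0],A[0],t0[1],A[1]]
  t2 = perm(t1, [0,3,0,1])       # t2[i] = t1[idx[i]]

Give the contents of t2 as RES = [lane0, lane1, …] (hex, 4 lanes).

→ t0 |d6|84|7e|0e|
→ t1 |d6|7e|84|0e|
→ t2 |d6|0e|d6|7e|

RES = [ 0xd6  0x0e  0xd6  0x7e ]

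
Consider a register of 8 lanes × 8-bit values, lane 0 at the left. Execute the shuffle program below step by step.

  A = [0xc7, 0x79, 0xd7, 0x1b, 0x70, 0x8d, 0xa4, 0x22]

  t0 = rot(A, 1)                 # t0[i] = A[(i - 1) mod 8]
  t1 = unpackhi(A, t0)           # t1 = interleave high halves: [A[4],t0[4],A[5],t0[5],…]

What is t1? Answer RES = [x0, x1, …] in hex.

RES = [ 0x70  0x1b  0x8d  0x70  0xa4  0x8d  0x22  0xa4 ]

t0 = [0x22, 0xc7, 0x79, 0xd7, 0x1b, 0x70, 0x8d, 0xa4]
t1 = [0x70, 0x1b, 0x8d, 0x70, 0xa4, 0x8d, 0x22, 0xa4]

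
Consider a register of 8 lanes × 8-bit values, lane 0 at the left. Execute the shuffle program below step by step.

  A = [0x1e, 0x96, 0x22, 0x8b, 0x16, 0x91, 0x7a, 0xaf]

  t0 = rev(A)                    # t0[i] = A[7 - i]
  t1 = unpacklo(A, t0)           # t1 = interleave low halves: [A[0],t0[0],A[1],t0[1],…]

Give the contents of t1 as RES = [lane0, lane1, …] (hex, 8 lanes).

  t0: af 7a 91 16 8b 22 96 1e
  t1: 1e af 96 7a 22 91 8b 16

RES = [ 0x1e  0xaf  0x96  0x7a  0x22  0x91  0x8b  0x16 ]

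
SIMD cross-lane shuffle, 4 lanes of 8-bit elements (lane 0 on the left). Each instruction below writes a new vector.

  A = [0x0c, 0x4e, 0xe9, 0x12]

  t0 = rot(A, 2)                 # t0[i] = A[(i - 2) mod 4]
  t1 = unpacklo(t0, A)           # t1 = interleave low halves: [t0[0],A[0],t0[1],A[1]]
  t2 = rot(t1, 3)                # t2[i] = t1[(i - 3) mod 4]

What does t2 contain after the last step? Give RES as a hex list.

RES = [0x0c, 0x12, 0x4e, 0xe9]

  t0: e9 12 0c 4e
  t1: e9 0c 12 4e
  t2: 0c 12 4e e9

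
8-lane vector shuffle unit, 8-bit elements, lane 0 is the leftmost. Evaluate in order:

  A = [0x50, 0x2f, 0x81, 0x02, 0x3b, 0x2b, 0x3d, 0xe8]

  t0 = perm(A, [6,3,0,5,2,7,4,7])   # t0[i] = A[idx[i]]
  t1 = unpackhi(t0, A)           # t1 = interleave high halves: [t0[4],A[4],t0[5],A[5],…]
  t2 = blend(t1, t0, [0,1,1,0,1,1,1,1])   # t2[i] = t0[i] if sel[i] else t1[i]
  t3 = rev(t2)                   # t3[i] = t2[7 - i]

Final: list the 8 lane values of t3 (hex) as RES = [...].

  t0: 3d 02 50 2b 81 e8 3b e8
  t1: 81 3b e8 2b 3b 3d e8 e8
  t2: 81 02 50 2b 81 e8 3b e8
  t3: e8 3b e8 81 2b 50 02 81

RES = [0xe8, 0x3b, 0xe8, 0x81, 0x2b, 0x50, 0x02, 0x81]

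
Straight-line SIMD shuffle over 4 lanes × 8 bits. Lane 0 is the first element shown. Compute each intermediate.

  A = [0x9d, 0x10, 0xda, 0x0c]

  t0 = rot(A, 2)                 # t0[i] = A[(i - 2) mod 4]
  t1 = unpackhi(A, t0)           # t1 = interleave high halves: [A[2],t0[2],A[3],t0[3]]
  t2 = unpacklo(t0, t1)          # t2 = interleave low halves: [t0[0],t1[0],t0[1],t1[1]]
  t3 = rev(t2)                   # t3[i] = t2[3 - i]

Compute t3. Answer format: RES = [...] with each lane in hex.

RES = [0x9d, 0x0c, 0xda, 0xda]

  t0: da 0c 9d 10
  t1: da 9d 0c 10
  t2: da da 0c 9d
  t3: 9d 0c da da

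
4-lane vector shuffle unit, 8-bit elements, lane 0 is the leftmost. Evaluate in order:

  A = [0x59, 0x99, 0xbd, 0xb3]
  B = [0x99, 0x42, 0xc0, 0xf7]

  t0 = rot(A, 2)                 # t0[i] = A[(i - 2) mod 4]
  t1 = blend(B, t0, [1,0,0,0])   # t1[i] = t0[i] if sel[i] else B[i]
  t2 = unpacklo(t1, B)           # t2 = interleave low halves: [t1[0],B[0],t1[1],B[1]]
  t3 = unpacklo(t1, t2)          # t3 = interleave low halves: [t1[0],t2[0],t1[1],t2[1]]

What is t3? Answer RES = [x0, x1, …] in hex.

t0 = [0xbd, 0xb3, 0x59, 0x99]
t1 = [0xbd, 0x42, 0xc0, 0xf7]
t2 = [0xbd, 0x99, 0x42, 0x42]
t3 = [0xbd, 0xbd, 0x42, 0x99]

RES = [0xbd, 0xbd, 0x42, 0x99]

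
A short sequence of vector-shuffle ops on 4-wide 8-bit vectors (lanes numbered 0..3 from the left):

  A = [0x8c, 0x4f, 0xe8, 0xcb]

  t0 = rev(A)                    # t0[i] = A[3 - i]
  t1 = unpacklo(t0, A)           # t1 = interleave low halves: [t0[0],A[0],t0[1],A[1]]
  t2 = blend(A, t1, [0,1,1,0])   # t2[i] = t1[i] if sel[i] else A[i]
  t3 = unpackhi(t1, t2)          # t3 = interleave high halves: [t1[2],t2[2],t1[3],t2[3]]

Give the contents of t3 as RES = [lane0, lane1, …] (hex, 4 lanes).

  t0: cb e8 4f 8c
  t1: cb 8c e8 4f
  t2: 8c 8c e8 cb
  t3: e8 e8 4f cb

RES = [0xe8, 0xe8, 0x4f, 0xcb]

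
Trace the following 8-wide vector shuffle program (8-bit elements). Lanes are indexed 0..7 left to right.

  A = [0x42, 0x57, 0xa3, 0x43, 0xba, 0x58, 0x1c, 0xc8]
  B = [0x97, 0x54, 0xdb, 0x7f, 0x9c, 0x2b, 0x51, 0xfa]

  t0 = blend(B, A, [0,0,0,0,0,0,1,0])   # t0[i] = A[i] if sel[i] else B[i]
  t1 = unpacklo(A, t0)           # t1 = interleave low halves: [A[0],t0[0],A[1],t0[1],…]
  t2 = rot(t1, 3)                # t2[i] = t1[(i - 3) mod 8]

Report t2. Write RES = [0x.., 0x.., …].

RES = [0xdb, 0x43, 0x7f, 0x42, 0x97, 0x57, 0x54, 0xa3]

  t0: 97 54 db 7f 9c 2b 1c fa
  t1: 42 97 57 54 a3 db 43 7f
  t2: db 43 7f 42 97 57 54 a3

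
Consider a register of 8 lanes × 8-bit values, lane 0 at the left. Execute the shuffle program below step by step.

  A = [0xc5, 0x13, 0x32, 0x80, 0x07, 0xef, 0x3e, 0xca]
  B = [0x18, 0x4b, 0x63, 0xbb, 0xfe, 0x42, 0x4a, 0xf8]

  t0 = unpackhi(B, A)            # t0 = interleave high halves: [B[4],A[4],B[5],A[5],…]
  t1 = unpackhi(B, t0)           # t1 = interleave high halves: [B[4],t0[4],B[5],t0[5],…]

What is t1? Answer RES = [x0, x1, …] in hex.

RES = [ 0xfe  0x4a  0x42  0x3e  0x4a  0xf8  0xf8  0xca ]

→ t0 |fe|07|42|ef|4a|3e|f8|ca|
→ t1 |fe|4a|42|3e|4a|f8|f8|ca|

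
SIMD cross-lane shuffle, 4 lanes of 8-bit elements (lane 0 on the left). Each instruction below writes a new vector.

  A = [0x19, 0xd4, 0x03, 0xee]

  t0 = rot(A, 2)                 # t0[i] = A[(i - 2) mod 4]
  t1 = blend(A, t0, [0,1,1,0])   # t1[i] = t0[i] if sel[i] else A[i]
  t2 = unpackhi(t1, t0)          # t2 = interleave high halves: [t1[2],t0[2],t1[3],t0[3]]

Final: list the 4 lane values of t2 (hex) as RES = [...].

→ t0 |03|ee|19|d4|
→ t1 |19|ee|19|ee|
→ t2 |19|19|ee|d4|

RES = [0x19, 0x19, 0xee, 0xd4]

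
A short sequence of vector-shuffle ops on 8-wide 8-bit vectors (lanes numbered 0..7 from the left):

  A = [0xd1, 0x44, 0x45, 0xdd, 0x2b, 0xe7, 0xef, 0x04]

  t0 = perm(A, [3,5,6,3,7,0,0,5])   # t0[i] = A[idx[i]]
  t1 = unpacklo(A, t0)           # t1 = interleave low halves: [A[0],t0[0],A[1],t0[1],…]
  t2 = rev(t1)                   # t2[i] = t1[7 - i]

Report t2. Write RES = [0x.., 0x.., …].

RES = [ 0xdd  0xdd  0xef  0x45  0xe7  0x44  0xdd  0xd1 ]

→ t0 |dd|e7|ef|dd|04|d1|d1|e7|
→ t1 |d1|dd|44|e7|45|ef|dd|dd|
→ t2 |dd|dd|ef|45|e7|44|dd|d1|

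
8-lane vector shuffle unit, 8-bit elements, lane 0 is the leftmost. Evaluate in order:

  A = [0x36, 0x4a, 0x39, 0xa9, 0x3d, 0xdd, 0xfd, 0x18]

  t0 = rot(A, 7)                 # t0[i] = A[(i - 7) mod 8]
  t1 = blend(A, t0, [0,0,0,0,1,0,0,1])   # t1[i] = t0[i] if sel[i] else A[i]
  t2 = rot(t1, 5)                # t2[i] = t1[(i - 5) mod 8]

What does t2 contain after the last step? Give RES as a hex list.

  t0: 4a 39 a9 3d dd fd 18 36
  t1: 36 4a 39 a9 dd dd fd 36
  t2: a9 dd dd fd 36 36 4a 39

RES = [0xa9, 0xdd, 0xdd, 0xfd, 0x36, 0x36, 0x4a, 0x39]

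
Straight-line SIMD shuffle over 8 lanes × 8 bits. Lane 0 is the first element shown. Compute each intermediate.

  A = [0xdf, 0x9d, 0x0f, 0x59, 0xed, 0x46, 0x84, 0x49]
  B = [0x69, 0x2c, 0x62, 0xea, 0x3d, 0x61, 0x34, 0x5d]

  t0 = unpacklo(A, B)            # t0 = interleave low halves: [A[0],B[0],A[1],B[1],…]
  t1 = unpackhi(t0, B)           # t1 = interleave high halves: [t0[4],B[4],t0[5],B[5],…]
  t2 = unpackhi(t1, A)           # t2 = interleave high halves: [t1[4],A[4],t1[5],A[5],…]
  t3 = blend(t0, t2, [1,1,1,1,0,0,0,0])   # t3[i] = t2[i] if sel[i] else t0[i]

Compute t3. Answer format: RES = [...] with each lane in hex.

RES = [ 0x59  0xed  0x34  0x46  0x0f  0x62  0x59  0xea ]

t0 = [0xdf, 0x69, 0x9d, 0x2c, 0x0f, 0x62, 0x59, 0xea]
t1 = [0x0f, 0x3d, 0x62, 0x61, 0x59, 0x34, 0xea, 0x5d]
t2 = [0x59, 0xed, 0x34, 0x46, 0xea, 0x84, 0x5d, 0x49]
t3 = [0x59, 0xed, 0x34, 0x46, 0x0f, 0x62, 0x59, 0xea]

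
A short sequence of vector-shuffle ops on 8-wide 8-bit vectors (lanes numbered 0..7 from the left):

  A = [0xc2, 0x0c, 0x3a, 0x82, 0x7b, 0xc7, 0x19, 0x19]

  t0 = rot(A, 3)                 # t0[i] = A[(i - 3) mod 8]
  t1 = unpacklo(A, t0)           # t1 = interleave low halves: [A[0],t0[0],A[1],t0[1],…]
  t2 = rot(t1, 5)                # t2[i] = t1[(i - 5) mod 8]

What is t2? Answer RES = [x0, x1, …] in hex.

RES = [0x19, 0x3a, 0x19, 0x82, 0xc2, 0xc2, 0xc7, 0x0c]

t0 = [0xc7, 0x19, 0x19, 0xc2, 0x0c, 0x3a, 0x82, 0x7b]
t1 = [0xc2, 0xc7, 0x0c, 0x19, 0x3a, 0x19, 0x82, 0xc2]
t2 = [0x19, 0x3a, 0x19, 0x82, 0xc2, 0xc2, 0xc7, 0x0c]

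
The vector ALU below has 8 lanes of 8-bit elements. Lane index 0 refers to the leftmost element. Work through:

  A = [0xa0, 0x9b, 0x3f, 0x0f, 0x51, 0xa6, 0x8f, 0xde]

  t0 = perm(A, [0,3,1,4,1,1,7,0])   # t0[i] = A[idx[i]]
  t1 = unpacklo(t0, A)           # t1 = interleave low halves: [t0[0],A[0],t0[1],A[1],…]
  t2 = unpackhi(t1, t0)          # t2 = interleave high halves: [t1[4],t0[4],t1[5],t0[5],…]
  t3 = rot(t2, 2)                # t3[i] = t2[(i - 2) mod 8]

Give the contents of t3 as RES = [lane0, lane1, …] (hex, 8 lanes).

RES = [0x0f, 0xa0, 0x9b, 0x9b, 0x3f, 0x9b, 0x51, 0xde]

→ t0 |a0|0f|9b|51|9b|9b|de|a0|
→ t1 |a0|a0|0f|9b|9b|3f|51|0f|
→ t2 |9b|9b|3f|9b|51|de|0f|a0|
→ t3 |0f|a0|9b|9b|3f|9b|51|de|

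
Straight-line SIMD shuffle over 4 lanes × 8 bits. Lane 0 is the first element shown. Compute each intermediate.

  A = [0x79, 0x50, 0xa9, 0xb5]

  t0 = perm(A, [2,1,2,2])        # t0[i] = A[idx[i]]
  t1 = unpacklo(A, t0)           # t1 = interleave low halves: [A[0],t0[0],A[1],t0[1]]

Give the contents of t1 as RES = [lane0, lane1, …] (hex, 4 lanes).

RES = [0x79, 0xa9, 0x50, 0x50]

→ t0 |a9|50|a9|a9|
→ t1 |79|a9|50|50|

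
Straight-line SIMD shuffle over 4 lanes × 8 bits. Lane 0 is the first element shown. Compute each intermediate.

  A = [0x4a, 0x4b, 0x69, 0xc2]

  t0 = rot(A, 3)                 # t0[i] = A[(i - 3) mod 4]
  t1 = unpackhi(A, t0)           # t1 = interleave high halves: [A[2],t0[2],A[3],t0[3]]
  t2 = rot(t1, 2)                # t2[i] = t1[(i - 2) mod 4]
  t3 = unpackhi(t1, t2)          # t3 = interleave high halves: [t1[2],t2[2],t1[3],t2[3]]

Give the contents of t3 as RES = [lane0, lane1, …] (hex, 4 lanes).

  t0: 4b 69 c2 4a
  t1: 69 c2 c2 4a
  t2: c2 4a 69 c2
  t3: c2 69 4a c2

RES = [0xc2, 0x69, 0x4a, 0xc2]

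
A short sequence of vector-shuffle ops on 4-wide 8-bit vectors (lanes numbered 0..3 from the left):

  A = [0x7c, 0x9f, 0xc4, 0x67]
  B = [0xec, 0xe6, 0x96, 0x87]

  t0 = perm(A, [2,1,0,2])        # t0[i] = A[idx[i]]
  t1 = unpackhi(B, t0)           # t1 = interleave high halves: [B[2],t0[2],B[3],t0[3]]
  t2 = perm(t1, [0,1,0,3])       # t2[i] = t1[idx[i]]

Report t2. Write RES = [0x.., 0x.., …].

t0 = [0xc4, 0x9f, 0x7c, 0xc4]
t1 = [0x96, 0x7c, 0x87, 0xc4]
t2 = [0x96, 0x7c, 0x96, 0xc4]

RES = [ 0x96  0x7c  0x96  0xc4 ]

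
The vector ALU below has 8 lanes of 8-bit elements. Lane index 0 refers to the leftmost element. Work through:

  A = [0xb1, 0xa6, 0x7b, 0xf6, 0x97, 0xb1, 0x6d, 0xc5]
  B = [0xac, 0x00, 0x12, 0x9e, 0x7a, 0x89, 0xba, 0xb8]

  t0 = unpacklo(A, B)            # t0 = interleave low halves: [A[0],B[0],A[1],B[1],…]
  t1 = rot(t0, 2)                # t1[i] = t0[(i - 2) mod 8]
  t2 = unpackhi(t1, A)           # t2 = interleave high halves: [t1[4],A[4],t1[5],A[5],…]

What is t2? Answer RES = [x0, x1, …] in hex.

→ t0 |b1|ac|a6|00|7b|12|f6|9e|
→ t1 |f6|9e|b1|ac|a6|00|7b|12|
→ t2 |a6|97|00|b1|7b|6d|12|c5|

RES = [0xa6, 0x97, 0x00, 0xb1, 0x7b, 0x6d, 0x12, 0xc5]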